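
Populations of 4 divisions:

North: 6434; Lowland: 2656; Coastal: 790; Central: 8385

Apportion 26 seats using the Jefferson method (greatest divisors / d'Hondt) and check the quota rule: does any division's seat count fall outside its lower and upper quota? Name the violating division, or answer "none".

Standard quotas: North 9.159, Lowland 3.781, Coastal 1.125, Central 11.936.
Jefferson allocation: North 9, Lowland 4, Coastal 1, Central 12.
Every allocation lies between the lower and upper quota.

none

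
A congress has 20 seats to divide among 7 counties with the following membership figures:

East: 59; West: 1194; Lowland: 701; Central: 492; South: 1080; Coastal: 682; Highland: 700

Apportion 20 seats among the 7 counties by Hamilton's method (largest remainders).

The standard divisor is 4908/20 ≈ 245.4.
Standard quotas: East 0.240, West 4.866, Lowland 2.857, Central 2.005, South 4.401, Coastal 2.779, Highland 2.852.
Lower quotas: East 0, West 4, Lowland 2, Central 2, South 4, Coastal 2, Highland 2 (sum 16, leaving 4 seats).
Remainders in descending order: West 0.866, Lowland 0.857, Highland 0.852, Coastal 0.779, South 0.401, East 0.240, Central 0.005.
The surplus seats go to West, Lowland, Highland, Coastal.

East 0, West 5, Lowland 3, Central 2, South 4, Coastal 3, Highland 3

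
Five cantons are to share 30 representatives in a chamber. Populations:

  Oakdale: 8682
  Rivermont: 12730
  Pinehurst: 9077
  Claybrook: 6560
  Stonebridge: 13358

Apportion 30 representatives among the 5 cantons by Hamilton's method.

Oakdale: 5; Rivermont: 8; Pinehurst: 5; Claybrook: 4; Stonebridge: 8

Standard divisor: 50407 ÷ 30 ≈ 1680.233.
Standard quotas: Oakdale 5.1671, Rivermont 7.5763, Pinehurst 5.4022, Claybrook 3.9042, Stonebridge 7.9501.
Lower quotas: Oakdale 5, Rivermont 7, Pinehurst 5, Claybrook 3, Stonebridge 7 (sum 27, leaving 3 seats).
Remainders in descending order: Stonebridge 0.9501, Claybrook 0.9042, Rivermont 0.5763, Pinehurst 0.4022, Oakdale 0.1671.
The surplus seats go to Stonebridge, Claybrook, Rivermont.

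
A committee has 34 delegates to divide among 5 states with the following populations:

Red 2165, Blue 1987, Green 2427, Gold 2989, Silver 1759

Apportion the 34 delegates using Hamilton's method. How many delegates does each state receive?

Standard divisor: 11327 ÷ 34 ≈ 333.147.
Standard quotas: Red 6.499, Blue 5.964, Green 7.285, Gold 8.972, Silver 5.280.
Lower quotas: Red 6, Blue 5, Green 7, Gold 8, Silver 5 (sum 31, leaving 3 seats).
Remainders in descending order: Gold 0.972, Blue 0.964, Red 0.499, Green 0.285, Silver 0.280.
Largest remainders: Gold, Blue, Red receive the extra seats.

Red 7; Blue 6; Green 7; Gold 9; Silver 5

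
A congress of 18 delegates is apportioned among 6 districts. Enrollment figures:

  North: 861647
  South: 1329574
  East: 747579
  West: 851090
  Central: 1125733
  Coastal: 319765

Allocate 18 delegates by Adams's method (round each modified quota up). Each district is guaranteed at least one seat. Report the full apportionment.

Standard divisor 5235388/18 ≈ 290854.889; standard quotas: North 2.962, South 4.571, East 2.570, West 2.926, Central 3.870, Coastal 1.099.
Rounding up gives 3, 5, 3, 3, 4, 2 = 20 seats, so the divisor must be adjusted.
With modified divisor 353100: modified quotas North 2.440, South 3.765, East 2.117, West 2.410, Central 3.188, Coastal 0.906.
Rounding up: North 3, South 4, East 3, West 3, Central 4, Coastal 1 (total 18).

North: 3, South: 4, East: 3, West: 3, Central: 4, Coastal: 1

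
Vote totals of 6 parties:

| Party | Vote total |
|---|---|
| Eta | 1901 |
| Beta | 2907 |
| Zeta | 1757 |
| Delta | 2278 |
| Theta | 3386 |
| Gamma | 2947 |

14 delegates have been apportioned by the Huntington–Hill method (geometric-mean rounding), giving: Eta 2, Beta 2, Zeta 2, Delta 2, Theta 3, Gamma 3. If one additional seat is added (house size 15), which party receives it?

Priority for the next seat is population ÷ (√(s·(s+1))).
Priorities: Eta 776.080, Beta 1186.778, Zeta 717.292, Delta 929.990, Theta 977.454, Gamma 850.726.
Highest priority: Beta.

Beta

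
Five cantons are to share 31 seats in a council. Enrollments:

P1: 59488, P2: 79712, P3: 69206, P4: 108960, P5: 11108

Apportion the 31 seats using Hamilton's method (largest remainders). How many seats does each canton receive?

The standard divisor is 328474/31 ≈ 10595.935.
Standard quotas: P1 5.6142, P2 7.5229, P3 6.5314, P4 10.2832, P5 1.0483.
Lower quotas: P1 5, P2 7, P3 6, P4 10, P5 1 (sum 29, leaving 2 seats).
Remainders in descending order: P1 0.6142, P3 0.5314, P2 0.5229, P4 0.2832, P5 0.0483.
Largest remainders: P1, P3 receive the extra seats.

P1 6; P2 7; P3 7; P4 10; P5 1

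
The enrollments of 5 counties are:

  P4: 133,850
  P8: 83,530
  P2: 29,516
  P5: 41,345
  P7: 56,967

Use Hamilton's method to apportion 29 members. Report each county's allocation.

P4 11; P8 7; P2 3; P5 3; P7 5

Standard divisor: 345208 ÷ 29 ≈ 11903.724.
Standard quotas: P4 11.2444, P8 7.0171, P2 2.4796, P5 3.4733, P7 4.7856.
Lower quotas: P4 11, P8 7, P2 2, P5 3, P7 4 (sum 27, leaving 2 seats).
Remainders in descending order: P7 0.7856, P2 0.4796, P5 0.4733, P4 0.2444, P8 0.0171.
The surplus seats go to P7, P2.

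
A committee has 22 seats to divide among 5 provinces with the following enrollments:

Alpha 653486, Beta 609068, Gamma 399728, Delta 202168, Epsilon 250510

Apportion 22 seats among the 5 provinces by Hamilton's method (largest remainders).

Standard divisor: 2114960 ÷ 22 ≈ 96134.545.
Standard quotas: Alpha 6.7976, Beta 6.3356, Gamma 4.1580, Delta 2.1030, Epsilon 2.6058.
Lower quotas: Alpha 6, Beta 6, Gamma 4, Delta 2, Epsilon 2 (sum 20, leaving 2 seats).
Remainders in descending order: Alpha 0.7976, Epsilon 0.6058, Beta 0.3356, Gamma 0.1580, Delta 0.1030.
Largest remainders: Alpha, Epsilon receive the extra seats.

Alpha 7, Beta 6, Gamma 4, Delta 2, Epsilon 3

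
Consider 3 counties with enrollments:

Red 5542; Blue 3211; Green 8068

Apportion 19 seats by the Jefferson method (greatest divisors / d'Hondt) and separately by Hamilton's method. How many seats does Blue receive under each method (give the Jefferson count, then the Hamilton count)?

3 and 4

Jefferson: Red 6, Blue 3, Green 10.
Hamilton: Red 6, Blue 4, Green 9.
Blue gets 3 under Jefferson and 4 under Hamilton.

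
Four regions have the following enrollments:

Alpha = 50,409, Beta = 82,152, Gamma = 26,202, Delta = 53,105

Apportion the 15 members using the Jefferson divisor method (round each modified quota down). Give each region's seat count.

Alpha=3, Beta=6, Gamma=2, Delta=4

Standard divisor 211868/15 ≈ 14124.533; standard quotas: Alpha 3.569, Beta 5.816, Gamma 1.855, Delta 3.760.
Rounding down gives 3, 5, 1, 3 = 12 seats, so the divisor must be adjusted.
With modified divisor 12900: modified quotas Alpha 3.908, Beta 6.368, Gamma 2.031, Delta 4.117.
Rounding down: Alpha 3, Beta 6, Gamma 2, Delta 4 (total 15).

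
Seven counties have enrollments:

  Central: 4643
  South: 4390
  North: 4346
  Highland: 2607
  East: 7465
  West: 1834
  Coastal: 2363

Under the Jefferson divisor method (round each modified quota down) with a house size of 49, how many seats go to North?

Standard divisor 27648/49 ≈ 564.245; standard quotas: Central 8.229, South 7.780, North 7.702, Highland 4.620, East 13.230, West 3.250, Coastal 4.188.
Rounding down gives 8, 7, 7, 4, 13, 3, 4 = 46 seats, so the divisor must be adjusted.
With modified divisor 530: modified quotas Central 8.760, South 8.283, North 8.200, Highland 4.919, East 14.085, West 3.460, Coastal 4.458.
Rounding down: Central 8, South 8, North 8, Highland 4, East 14, West 3, Coastal 4 (total 49).
North receives 8.

8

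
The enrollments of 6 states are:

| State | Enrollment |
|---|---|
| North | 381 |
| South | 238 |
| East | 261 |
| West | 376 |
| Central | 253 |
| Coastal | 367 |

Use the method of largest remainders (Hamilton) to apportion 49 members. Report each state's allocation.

Standard divisor: 1876 ÷ 49 ≈ 38.286.
Standard quotas: North 9.951, South 6.216, East 6.817, West 9.821, Central 6.608, Coastal 9.586.
Lower quotas: North 9, South 6, East 6, West 9, Central 6, Coastal 9 (sum 45, leaving 4 seats).
Remainders in descending order: North 0.951, West 0.821, East 0.817, Central 0.608, Coastal 0.586, South 0.216.
Largest remainders: North, West, East, Central receive the extra seats.

North=10, South=6, East=7, West=10, Central=7, Coastal=9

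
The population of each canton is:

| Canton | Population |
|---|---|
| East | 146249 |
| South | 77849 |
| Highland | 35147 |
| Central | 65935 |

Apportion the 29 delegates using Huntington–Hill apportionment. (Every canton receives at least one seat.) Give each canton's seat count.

With divisor 11275: modified quotas East 12.971, South 6.905, Highland 3.117, Central 5.848.
Geometric-mean thresholds: East √(12·13)=12.490, South √(6·7)=6.481, Highland √(3·4)=3.464, Central √(5·6)=5.477.
Each quota rounded against its threshold gives East 13, South 7, Highland 3, Central 6 (total 29).

East=13; South=7; Highland=3; Central=6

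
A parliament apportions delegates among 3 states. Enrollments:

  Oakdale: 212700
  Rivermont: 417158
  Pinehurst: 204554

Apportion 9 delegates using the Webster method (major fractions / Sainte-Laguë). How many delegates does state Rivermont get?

Standard divisor 834412/9 ≈ 92712.444; standard quotas: Oakdale 2.294, Rivermont 4.499, Pinehurst 2.206.
Rounding to the nearest integer gives 2, 4, 2 = 8 seats, so the divisor must be adjusted.
With modified divisor 88900: modified quotas Oakdale 2.393, Rivermont 4.692, Pinehurst 2.301.
Rounding to the nearest integer: Oakdale 2, Rivermont 5, Pinehurst 2 (total 9).
Rivermont receives 5.

5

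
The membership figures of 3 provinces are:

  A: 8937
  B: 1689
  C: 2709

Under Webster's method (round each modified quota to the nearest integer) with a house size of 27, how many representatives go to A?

18

Standard divisor 13335/27 ≈ 493.889; standard quotas: A 18.095, B 3.420, C 5.485.
Rounding to the nearest integer gives 18, 3, 5 = 26 seats, so the divisor must be adjusted.
With modified divisor 490: modified quotas A 18.239, B 3.447, C 5.529.
Rounding to the nearest integer: A 18, B 3, C 6 (total 27).
A receives 18.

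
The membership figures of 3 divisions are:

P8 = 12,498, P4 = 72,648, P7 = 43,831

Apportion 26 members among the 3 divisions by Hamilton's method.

The standard divisor is 128977/26 ≈ 4960.654.
Standard quotas: P8 2.5194, P4 14.6448, P7 8.8357.
Lower quotas: P8 2, P4 14, P7 8 (sum 24, leaving 2 seats).
Remainders in descending order: P7 0.8357, P4 0.6448, P8 0.5194.
The surplus seats go to P7, P4.

P8=2; P4=15; P7=9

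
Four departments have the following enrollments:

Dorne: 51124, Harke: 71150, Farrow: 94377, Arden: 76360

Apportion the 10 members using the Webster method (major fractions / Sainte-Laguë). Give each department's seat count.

Standard divisor 293011/10 ≈ 29301.1; standard quotas: Dorne 1.745, Harke 2.428, Farrow 3.221, Arden 2.606.
Rounding to the nearest integer gives Dorne 2, Harke 2, Farrow 3, Arden 3 — total 10, matching the house size, so no adjustment is needed.

Dorne 2; Harke 2; Farrow 3; Arden 3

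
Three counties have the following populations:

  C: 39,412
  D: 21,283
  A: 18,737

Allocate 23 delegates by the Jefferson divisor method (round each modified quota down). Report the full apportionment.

C=12; D=6; A=5

Standard divisor 79432/23 ≈ 3453.565; standard quotas: C 11.412, D 6.163, A 5.425.
Rounding down gives 11, 6, 5 = 22 seats, so the divisor must be adjusted.
With modified divisor 3200: modified quotas C 12.316, D 6.651, A 5.855.
Rounding down: C 12, D 6, A 5 (total 23).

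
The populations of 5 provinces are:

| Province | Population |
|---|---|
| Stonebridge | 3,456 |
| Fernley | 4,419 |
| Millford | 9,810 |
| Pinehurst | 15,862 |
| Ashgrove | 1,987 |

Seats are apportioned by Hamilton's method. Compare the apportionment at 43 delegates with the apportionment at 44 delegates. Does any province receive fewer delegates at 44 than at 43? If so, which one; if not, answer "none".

At 43 seats: Stonebridge 4, Fernley 5, Millford 12, Pinehurst 19, Ashgrove 3.
At 44 seats: Stonebridge 4, Fernley 6, Millford 12, Pinehurst 20, Ashgrove 2.
Ashgrove drops from 3 to 2.

Ashgrove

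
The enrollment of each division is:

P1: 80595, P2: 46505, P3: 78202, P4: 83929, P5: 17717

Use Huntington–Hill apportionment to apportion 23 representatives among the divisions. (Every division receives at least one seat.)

P1=6, P2=4, P3=6, P4=6, P5=1

With divisor 13188: modified quotas P1 6.111, P2 3.526, P3 5.930, P4 6.364, P5 1.343.
Geometric-mean thresholds: P1 √(6·7)=6.481, P2 √(3·4)=3.464, P3 √(5·6)=5.477, P4 √(6·7)=6.481, P5 √(1·2)=1.414.
Each quota rounded against its threshold gives P1 6, P2 4, P3 6, P4 6, P5 1 (total 23).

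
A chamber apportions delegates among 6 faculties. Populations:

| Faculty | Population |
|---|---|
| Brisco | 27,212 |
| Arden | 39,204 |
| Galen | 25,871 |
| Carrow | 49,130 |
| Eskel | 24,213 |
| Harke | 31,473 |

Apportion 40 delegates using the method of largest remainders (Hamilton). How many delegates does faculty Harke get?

The standard divisor is 197103/40 ≈ 4927.575.
Standard quotas: Brisco 5.5224, Arden 7.9560, Galen 5.2502, Carrow 9.9704, Eskel 4.9138, Harke 6.3871.
Lower quotas: Brisco 5, Arden 7, Galen 5, Carrow 9, Eskel 4, Harke 6 (sum 36, leaving 4 seats).
Remainders in descending order: Carrow 0.9704, Arden 0.9560, Eskel 0.9138, Brisco 0.5224, Harke 0.3871, Galen 0.2502.
The surplus seats go to Carrow, Arden, Eskel, Brisco.
Harke receives 6.

6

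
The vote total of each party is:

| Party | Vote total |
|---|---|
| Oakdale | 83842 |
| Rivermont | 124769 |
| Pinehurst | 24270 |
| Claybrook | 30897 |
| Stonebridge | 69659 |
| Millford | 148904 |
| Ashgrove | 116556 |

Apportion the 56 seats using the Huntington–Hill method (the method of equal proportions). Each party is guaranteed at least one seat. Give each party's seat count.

Oakdale: 8; Rivermont: 12; Pinehurst: 2; Claybrook: 3; Stonebridge: 6; Millford: 14; Ashgrove: 11

With divisor 10804: modified quotas Oakdale 7.760, Rivermont 11.548, Pinehurst 2.246, Claybrook 2.860, Stonebridge 6.448, Millford 13.782, Ashgrove 10.788.
Geometric-mean thresholds: Oakdale √(7·8)=7.483, Rivermont √(11·12)=11.489, Pinehurst √(2·3)=2.449, Claybrook √(2·3)=2.449, Stonebridge √(6·7)=6.481, Millford √(13·14)=13.491, Ashgrove √(10·11)=10.488.
Each quota rounded against its threshold gives Oakdale 8, Rivermont 12, Pinehurst 2, Claybrook 3, Stonebridge 6, Millford 14, Ashgrove 11 (total 56).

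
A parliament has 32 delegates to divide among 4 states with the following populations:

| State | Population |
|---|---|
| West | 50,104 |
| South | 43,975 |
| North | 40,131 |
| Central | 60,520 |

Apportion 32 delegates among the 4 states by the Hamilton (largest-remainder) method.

West: 8, South: 7, North: 7, Central: 10

Standard divisor: 194730 ÷ 32 ≈ 6085.312.
Standard quotas: West 8.2336, South 7.2264, North 6.5947, Central 9.9453.
Lower quotas: West 8, South 7, North 6, Central 9 (sum 30, leaving 2 seats).
Remainders in descending order: Central 0.9453, North 0.5947, West 0.2336, South 0.2264.
The surplus seats go to Central, North.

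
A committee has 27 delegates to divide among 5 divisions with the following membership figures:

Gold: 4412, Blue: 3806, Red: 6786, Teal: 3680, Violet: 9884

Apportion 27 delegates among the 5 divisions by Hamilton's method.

Gold 4, Blue 4, Red 6, Teal 4, Violet 9

The standard divisor is 28568/27 ≈ 1058.074.
Standard quotas: Gold 4.1698, Blue 3.5971, Red 6.4135, Teal 3.4780, Violet 9.3415.
Lower quotas: Gold 4, Blue 3, Red 6, Teal 3, Violet 9 (sum 25, leaving 2 seats).
Remainders in descending order: Blue 0.5971, Teal 0.4780, Red 0.4135, Violet 0.3415, Gold 0.1698.
Largest remainders: Blue, Teal receive the extra seats.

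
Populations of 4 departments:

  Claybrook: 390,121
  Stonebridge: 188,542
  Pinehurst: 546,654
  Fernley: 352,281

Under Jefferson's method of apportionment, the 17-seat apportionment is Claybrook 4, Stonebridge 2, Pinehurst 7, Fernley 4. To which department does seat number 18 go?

Priority for the next seat is population ÷ (current seats + 1).
Priorities: Claybrook 78024.200, Stonebridge 62847.333, Pinehurst 68331.750, Fernley 70456.200.
Highest priority: Claybrook.

Claybrook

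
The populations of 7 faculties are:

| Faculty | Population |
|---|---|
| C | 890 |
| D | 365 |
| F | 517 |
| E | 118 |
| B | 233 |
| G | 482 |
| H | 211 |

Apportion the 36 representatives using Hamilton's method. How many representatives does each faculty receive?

The standard divisor is 2816/36 ≈ 78.222.
Standard quotas: C 11.378, D 4.666, F 6.609, E 1.509, B 2.979, G 6.162, H 2.697.
Lower quotas: C 11, D 4, F 6, E 1, B 2, G 6, H 2 (sum 32, leaving 4 seats).
Remainders in descending order: B 0.979, H 0.697, D 0.666, F 0.609, E 0.509, C 0.378, G 0.162.
The surplus seats go to B, H, D, F.

C 11, D 5, F 7, E 1, B 3, G 6, H 3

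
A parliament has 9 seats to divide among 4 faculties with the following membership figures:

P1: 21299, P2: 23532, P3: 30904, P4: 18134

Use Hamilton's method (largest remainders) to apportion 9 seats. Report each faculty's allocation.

The standard divisor is 93869/9 ≈ 10429.889.
Standard quotas: P1 2.0421, P2 2.2562, P3 2.9630, P4 1.7387.
Lower quotas: P1 2, P2 2, P3 2, P4 1 (sum 7, leaving 2 seats).
Remainders in descending order: P3 0.9630, P4 0.7387, P2 0.2562, P1 0.0421.
Largest remainders: P3, P4 receive the extra seats.

P1=2, P2=2, P3=3, P4=2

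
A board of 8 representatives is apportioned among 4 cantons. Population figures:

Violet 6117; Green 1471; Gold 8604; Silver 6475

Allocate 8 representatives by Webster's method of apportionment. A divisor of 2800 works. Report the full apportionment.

With modified divisor 2800: modified quotas Violet 2.185, Green 0.525, Gold 3.073, Silver 2.312.
Rounding to the nearest integer: Violet 2, Green 1, Gold 3, Silver 2 (total 8).

Violet: 2, Green: 1, Gold: 3, Silver: 2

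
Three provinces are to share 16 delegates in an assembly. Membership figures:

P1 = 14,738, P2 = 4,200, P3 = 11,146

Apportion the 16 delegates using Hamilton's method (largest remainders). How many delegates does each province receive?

P1: 8, P2: 2, P3: 6

Total 30084; standard divisor 30084/16 ≈ 1880.25.
Standard quotas: P1 7.8383, P2 2.2337, P3 5.9279.
Lower quotas: P1 7, P2 2, P3 5 (sum 14, leaving 2 seats).
Remainders in descending order: P3 0.9279, P1 0.8383, P2 0.2337.
The surplus seats go to P3, P1.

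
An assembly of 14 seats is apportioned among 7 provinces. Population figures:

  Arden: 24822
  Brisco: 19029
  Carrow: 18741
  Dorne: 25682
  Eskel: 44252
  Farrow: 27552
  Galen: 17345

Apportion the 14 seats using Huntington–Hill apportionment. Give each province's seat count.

With divisor 13013: modified quotas Arden 1.907, Brisco 1.462, Carrow 1.440, Dorne 1.974, Eskel 3.401, Farrow 2.117, Galen 1.333.
Geometric-mean thresholds: Arden √(1·2)=1.414, Brisco √(1·2)=1.414, Carrow √(1·2)=1.414, Dorne √(1·2)=1.414, Eskel √(3·4)=3.464, Farrow √(2·3)=2.449, Galen √(1·2)=1.414.
Each quota rounded against its threshold gives Arden 2, Brisco 2, Carrow 2, Dorne 2, Eskel 3, Farrow 2, Galen 1 (total 14).

Arden: 2, Brisco: 2, Carrow: 2, Dorne: 2, Eskel: 3, Farrow: 2, Galen: 1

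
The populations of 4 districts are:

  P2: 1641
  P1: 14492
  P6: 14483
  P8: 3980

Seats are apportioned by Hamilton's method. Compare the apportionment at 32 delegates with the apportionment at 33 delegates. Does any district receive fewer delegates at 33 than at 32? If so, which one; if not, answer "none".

P2

At 32 seats: P2 2, P1 13, P6 13, P8 4.
At 33 seats: P2 1, P1 14, P6 14, P8 4.
P2 drops from 2 to 1.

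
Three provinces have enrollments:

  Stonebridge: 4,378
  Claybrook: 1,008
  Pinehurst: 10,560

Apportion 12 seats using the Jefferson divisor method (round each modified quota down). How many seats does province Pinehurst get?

9

Standard divisor 15946/12 ≈ 1328.833; standard quotas: Stonebridge 3.295, Claybrook 0.759, Pinehurst 7.947.
Rounding down gives 3, 0, 7 = 10 seats, so the divisor must be adjusted.
With modified divisor 1100: modified quotas Stonebridge 3.980, Claybrook 0.916, Pinehurst 9.600.
Rounding down: Stonebridge 3, Claybrook 0, Pinehurst 9 (total 12).
Pinehurst receives 9.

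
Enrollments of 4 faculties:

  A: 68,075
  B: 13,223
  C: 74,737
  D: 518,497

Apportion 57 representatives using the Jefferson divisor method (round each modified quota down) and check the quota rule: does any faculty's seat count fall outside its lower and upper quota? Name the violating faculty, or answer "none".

Standard quotas: A 5.753, B 1.117, C 6.316, D 43.815.
Jefferson allocation: A 5, B 1, C 6, D 45.
D has quota 43.815 (lower 43, upper 44) but receives 45 — outside the quota interval.

D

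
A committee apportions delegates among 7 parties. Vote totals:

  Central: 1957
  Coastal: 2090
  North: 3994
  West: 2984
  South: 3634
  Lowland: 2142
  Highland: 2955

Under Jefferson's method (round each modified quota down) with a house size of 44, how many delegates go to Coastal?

4

Standard divisor 19756/44 ≈ 449; standard quotas: Central 4.359, Coastal 4.655, North 8.895, West 6.646, South 8.094, Lowland 4.771, Highland 6.581.
Rounding down gives 4, 4, 8, 6, 8, 4, 6 = 40 seats, so the divisor must be adjusted.
With modified divisor 420: modified quotas Central 4.660, Coastal 4.976, North 9.510, West 7.105, South 8.652, Lowland 5.100, Highland 7.036.
Rounding down: Central 4, Coastal 4, North 9, West 7, South 8, Lowland 5, Highland 7 (total 44).
Coastal receives 4.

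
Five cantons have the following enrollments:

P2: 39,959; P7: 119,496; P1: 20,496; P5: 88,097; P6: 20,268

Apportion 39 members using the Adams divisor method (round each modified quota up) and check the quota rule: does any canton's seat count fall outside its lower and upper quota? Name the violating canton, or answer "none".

P7

Standard quotas: P2 5.405, P7 16.164, P1 2.772, P5 11.917, P6 2.742.
Adams allocation: P2 6, P7 15, P1 3, P5 12, P6 3.
P7 has quota 16.164 (lower 16, upper 17) but receives 15 — outside the quota interval.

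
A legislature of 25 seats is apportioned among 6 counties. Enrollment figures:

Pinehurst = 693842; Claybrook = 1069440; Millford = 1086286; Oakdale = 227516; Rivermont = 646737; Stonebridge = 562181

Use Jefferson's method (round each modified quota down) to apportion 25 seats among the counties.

Standard divisor 4286002/25 ≈ 171440.08; standard quotas: Pinehurst 4.047, Claybrook 6.238, Millford 6.336, Oakdale 1.327, Rivermont 3.772, Stonebridge 3.279.
Rounding down gives 4, 6, 6, 1, 3, 3 = 23 seats, so the divisor must be adjusted.
With modified divisor 154000: modified quotas Pinehurst 4.505, Claybrook 6.944, Millford 7.054, Oakdale 1.477, Rivermont 4.200, Stonebridge 3.651.
Rounding down: Pinehurst 4, Claybrook 6, Millford 7, Oakdale 1, Rivermont 4, Stonebridge 3 (total 25).

Pinehurst 4, Claybrook 6, Millford 7, Oakdale 1, Rivermont 4, Stonebridge 3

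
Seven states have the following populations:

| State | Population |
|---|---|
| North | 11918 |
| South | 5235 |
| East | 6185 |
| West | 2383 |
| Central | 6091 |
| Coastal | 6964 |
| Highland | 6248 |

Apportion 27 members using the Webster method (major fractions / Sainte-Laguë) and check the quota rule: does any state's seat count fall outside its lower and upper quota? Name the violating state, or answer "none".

Standard quotas: North 7.147, South 3.139, East 3.709, West 1.429, Central 3.653, Coastal 4.176, Highland 3.747.
Webster allocation: North 7, South 3, East 4, West 1, Central 4, Coastal 4, Highland 4.
Every allocation lies between the lower and upper quota.

none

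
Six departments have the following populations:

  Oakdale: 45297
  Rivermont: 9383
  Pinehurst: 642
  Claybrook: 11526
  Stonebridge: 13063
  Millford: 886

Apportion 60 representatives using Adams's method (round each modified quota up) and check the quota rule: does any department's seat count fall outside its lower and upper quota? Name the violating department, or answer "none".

Oakdale

Standard quotas: Oakdale 33.638, Rivermont 6.968, Pinehurst 0.477, Claybrook 8.559, Stonebridge 9.701, Millford 0.658.
Adams allocation: Oakdale 32, Rivermont 7, Pinehurst 1, Claybrook 9, Stonebridge 10, Millford 1.
Oakdale has quota 33.638 (lower 33, upper 34) but receives 32 — outside the quota interval.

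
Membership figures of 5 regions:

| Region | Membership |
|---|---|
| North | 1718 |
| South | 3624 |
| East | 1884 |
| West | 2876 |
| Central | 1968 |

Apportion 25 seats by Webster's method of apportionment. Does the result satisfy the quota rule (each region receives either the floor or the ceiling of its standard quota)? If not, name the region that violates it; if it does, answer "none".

Standard quotas: North 3.558, South 7.506, East 3.902, West 5.957, Central 4.076.
Webster allocation: North 4, South 7, East 4, West 6, Central 4.
Every allocation lies between the lower and upper quota.

none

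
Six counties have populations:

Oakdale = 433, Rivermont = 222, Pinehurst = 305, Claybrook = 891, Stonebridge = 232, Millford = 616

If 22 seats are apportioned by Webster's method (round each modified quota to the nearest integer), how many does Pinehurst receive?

Standard divisor 2699/22 ≈ 122.682; standard quotas: Oakdale 3.529, Rivermont 1.810, Pinehurst 2.486, Claybrook 7.263, Stonebridge 1.891, Millford 5.021.
Rounding to the nearest integer gives Oakdale 4, Rivermont 2, Pinehurst 2, Claybrook 7, Stonebridge 2, Millford 5 — total 22, matching the house size, so no adjustment is needed.
Pinehurst receives 2.

2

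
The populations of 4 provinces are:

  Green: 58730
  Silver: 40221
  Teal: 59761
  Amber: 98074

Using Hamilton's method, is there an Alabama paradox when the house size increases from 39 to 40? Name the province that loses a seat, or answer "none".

none

At 39 seats: Green 9, Silver 6, Teal 9, Amber 15.
At 40 seats: Green 9, Silver 6, Teal 10, Amber 15.
No province's allocation decreased.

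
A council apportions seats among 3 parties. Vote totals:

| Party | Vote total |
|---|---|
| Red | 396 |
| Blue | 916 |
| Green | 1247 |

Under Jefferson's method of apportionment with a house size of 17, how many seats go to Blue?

Standard divisor 2559/17 ≈ 150.529; standard quotas: Red 2.631, Blue 6.085, Green 8.284.
Rounding down gives 2, 6, 8 = 16 seats, so the divisor must be adjusted.
With modified divisor 135: modified quotas Red 2.933, Blue 6.785, Green 9.237.
Rounding down: Red 2, Blue 6, Green 9 (total 17).
Blue receives 6.

6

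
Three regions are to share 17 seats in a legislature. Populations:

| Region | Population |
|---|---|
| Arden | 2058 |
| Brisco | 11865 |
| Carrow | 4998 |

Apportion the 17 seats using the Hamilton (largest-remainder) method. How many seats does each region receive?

Total 18921; standard divisor 18921/17 = 1113.
Standard quotas: Arden 1.8491, Brisco 10.6604, Carrow 4.4906.
Lower quotas: Arden 1, Brisco 10, Carrow 4 (sum 15, leaving 2 seats).
Remainders in descending order: Arden 0.8491, Brisco 0.6604, Carrow 0.4906.
Largest remainders: Arden, Brisco receive the extra seats.

Arden=2, Brisco=11, Carrow=4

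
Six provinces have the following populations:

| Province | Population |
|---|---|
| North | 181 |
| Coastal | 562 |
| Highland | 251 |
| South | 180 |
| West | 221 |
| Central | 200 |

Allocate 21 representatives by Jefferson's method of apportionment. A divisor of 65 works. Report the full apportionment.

With modified divisor 65: modified quotas North 2.785, Coastal 8.646, Highland 3.862, South 2.769, West 3.400, Central 3.077.
Rounding down: North 2, Coastal 8, Highland 3, South 2, West 3, Central 3 (total 21).

North: 2, Coastal: 8, Highland: 3, South: 2, West: 3, Central: 3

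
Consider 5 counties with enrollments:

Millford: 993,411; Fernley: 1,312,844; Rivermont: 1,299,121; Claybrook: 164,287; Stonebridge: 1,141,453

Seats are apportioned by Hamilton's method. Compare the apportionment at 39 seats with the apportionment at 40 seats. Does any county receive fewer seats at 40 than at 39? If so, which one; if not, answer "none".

none

At 39 seats: Millford 8, Fernley 11, Rivermont 10, Claybrook 1, Stonebridge 9.
At 40 seats: Millford 8, Fernley 11, Rivermont 11, Claybrook 1, Stonebridge 9.
No county's allocation decreased.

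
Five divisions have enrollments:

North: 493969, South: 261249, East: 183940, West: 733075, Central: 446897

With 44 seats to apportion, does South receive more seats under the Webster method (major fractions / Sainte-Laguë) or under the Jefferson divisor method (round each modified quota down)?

Webster

Webster: North 10, South 6, East 4, West 15, Central 9.
Jefferson: North 10, South 5, East 4, West 16, Central 9.
South gets 6 under Webster and 5 under Jefferson.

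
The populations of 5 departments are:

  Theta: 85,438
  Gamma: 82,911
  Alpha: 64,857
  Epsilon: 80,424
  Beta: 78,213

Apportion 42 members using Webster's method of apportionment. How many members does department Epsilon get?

Standard divisor 391843/42 ≈ 9329.595; standard quotas: Theta 9.158, Gamma 8.887, Alpha 6.952, Epsilon 8.620, Beta 8.383.
Rounding to the nearest integer gives Theta 9, Gamma 9, Alpha 7, Epsilon 9, Beta 8 — total 42, matching the house size, so no adjustment is needed.
Epsilon receives 9.

9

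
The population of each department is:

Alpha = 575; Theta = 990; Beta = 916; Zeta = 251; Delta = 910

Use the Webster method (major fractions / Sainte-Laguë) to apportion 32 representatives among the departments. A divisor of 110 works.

With modified divisor 110: modified quotas Alpha 5.227, Theta 9.000, Beta 8.327, Zeta 2.282, Delta 8.273.
Rounding to the nearest integer: Alpha 5, Theta 9, Beta 8, Zeta 2, Delta 8 (total 32).

Alpha 5, Theta 9, Beta 8, Zeta 2, Delta 8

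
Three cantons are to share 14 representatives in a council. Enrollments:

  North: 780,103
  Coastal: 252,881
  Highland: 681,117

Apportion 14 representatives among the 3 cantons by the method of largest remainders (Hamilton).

Standard divisor: 1714101 ÷ 14 ≈ 122435.786.
Standard quotas: North 6.3715, Coastal 2.0654, Highland 5.5631.
Lower quotas: North 6, Coastal 2, Highland 5 (sum 13, leaving 1 seat).
Remainders in descending order: Highland 0.5631, North 0.3715, Coastal 0.0654.
Largest remainder: Highland receives the extra seat.

North 6; Coastal 2; Highland 6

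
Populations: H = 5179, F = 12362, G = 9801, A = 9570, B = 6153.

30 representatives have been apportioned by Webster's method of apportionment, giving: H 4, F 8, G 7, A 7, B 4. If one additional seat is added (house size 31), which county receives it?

Priority for the next seat is population ÷ (current seats + 0.5).
Priorities: H 1150.889, F 1454.353, G 1306.800, A 1276.000, B 1367.333.
Highest priority: F.

F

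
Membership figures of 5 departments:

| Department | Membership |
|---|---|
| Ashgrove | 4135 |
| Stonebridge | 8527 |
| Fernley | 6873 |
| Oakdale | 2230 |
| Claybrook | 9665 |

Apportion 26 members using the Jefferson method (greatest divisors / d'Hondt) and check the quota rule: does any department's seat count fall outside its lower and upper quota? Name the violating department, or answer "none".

none

Standard quotas: Ashgrove 3.421, Stonebridge 7.054, Fernley 5.686, Oakdale 1.845, Claybrook 7.995.
Jefferson allocation: Ashgrove 3, Stonebridge 7, Fernley 6, Oakdale 2, Claybrook 8.
Every allocation lies between the lower and upper quota.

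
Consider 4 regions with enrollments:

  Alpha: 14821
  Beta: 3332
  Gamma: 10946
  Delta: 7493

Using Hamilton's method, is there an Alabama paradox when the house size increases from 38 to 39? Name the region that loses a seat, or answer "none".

Beta

At 38 seats: Alpha 15, Beta 4, Gamma 11, Delta 8.
At 39 seats: Alpha 16, Beta 3, Gamma 12, Delta 8.
Beta drops from 4 to 3.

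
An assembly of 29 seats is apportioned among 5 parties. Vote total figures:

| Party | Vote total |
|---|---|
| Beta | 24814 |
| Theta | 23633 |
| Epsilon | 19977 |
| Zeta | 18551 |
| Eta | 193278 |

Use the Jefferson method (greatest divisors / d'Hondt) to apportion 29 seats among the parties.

Beta: 2; Theta: 2; Epsilon: 2; Zeta: 2; Eta: 21

Standard divisor 280253/29 ≈ 9663.897; standard quotas: Beta 2.568, Theta 2.445, Epsilon 2.067, Zeta 1.920, Eta 20.000.
Rounding down gives 2, 2, 2, 1, 20 = 27 seats, so the divisor must be adjusted.
With modified divisor 9000: modified quotas Beta 2.757, Theta 2.626, Epsilon 2.220, Zeta 2.061, Eta 21.475.
Rounding down: Beta 2, Theta 2, Epsilon 2, Zeta 2, Eta 21 (total 29).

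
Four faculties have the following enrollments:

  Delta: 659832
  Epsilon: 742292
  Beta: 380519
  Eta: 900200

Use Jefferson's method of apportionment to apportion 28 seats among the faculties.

Delta 7, Epsilon 8, Beta 4, Eta 9

Standard divisor 2682843/28 ≈ 95815.821; standard quotas: Delta 6.886, Epsilon 7.747, Beta 3.971, Eta 9.395.
Rounding down gives 6, 7, 3, 9 = 25 seats, so the divisor must be adjusted.
With modified divisor 91400: modified quotas Delta 7.219, Epsilon 8.121, Beta 4.163, Eta 9.849.
Rounding down: Delta 7, Epsilon 8, Beta 4, Eta 9 (total 28).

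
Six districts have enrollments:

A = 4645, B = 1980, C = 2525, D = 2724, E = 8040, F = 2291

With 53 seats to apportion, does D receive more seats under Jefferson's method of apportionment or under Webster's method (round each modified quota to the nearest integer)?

Webster

Jefferson: A 11, B 5, C 6, D 6, E 20, F 5.
Webster: A 11, B 5, C 6, D 7, E 19, F 5.
D gets 6 under Jefferson and 7 under Webster.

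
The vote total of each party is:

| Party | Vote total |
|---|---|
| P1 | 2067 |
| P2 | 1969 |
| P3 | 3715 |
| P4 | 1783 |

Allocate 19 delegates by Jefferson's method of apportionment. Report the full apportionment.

Standard divisor 9534/19 ≈ 501.789; standard quotas: P1 4.119, P2 3.924, P3 7.404, P4 3.553.
Rounding down gives 4, 3, 7, 3 = 17 seats, so the divisor must be adjusted.
With modified divisor 460: modified quotas P1 4.493, P2 4.280, P3 8.076, P4 3.876.
Rounding down: P1 4, P2 4, P3 8, P4 3 (total 19).

P1=4, P2=4, P3=8, P4=3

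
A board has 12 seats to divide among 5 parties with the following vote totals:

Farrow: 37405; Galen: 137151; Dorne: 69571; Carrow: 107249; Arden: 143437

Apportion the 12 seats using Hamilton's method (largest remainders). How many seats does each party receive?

The standard divisor is 494813/12 ≈ 41234.417.
Standard quotas: Farrow 0.9071, Galen 3.3261, Dorne 1.6872, Carrow 2.6010, Arden 3.4786.
Lower quotas: Farrow 0, Galen 3, Dorne 1, Carrow 2, Arden 3 (sum 9, leaving 3 seats).
Remainders in descending order: Farrow 0.9071, Dorne 0.6872, Carrow 0.6010, Arden 0.4786, Galen 0.3261.
Largest remainders: Farrow, Dorne, Carrow receive the extra seats.

Farrow: 1; Galen: 3; Dorne: 2; Carrow: 3; Arden: 3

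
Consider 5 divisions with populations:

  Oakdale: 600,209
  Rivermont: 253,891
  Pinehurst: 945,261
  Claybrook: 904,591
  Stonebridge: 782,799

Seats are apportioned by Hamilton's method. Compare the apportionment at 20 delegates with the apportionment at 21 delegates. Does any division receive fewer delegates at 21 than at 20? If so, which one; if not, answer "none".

At 20 seats: Oakdale 3, Rivermont 2, Pinehurst 5, Claybrook 5, Stonebridge 5.
At 21 seats: Oakdale 4, Rivermont 1, Pinehurst 6, Claybrook 5, Stonebridge 5.
Rivermont drops from 2 to 1.

Rivermont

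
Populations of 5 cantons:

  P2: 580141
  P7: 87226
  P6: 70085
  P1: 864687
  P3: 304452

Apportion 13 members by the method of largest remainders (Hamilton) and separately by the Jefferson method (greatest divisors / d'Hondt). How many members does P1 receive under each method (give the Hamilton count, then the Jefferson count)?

Hamilton: P2 4, P7 1, P6 0, P1 6, P3 2.
Jefferson: P2 4, P7 0, P6 0, P1 7, P3 2.
P1 gets 6 under Hamilton and 7 under Jefferson.

6 and 7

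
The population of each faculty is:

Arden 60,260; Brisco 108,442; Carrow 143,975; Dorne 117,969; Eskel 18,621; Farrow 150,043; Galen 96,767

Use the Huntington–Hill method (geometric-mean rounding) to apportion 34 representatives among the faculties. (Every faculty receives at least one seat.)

With divisor 20794: modified quotas Arden 2.898, Brisco 5.215, Carrow 6.924, Dorne 5.673, Eskel 0.895, Farrow 7.216, Galen 4.654.
Geometric-mean thresholds: Arden √(2·3)=2.449, Brisco √(5·6)=5.477, Carrow √(6·7)=6.481, Dorne √(5·6)=5.477, Eskel (min 1), Farrow √(7·8)=7.483, Galen √(4·5)=4.472.
Each quota rounded against its threshold gives Arden 3, Brisco 5, Carrow 7, Dorne 6, Eskel 1, Farrow 7, Galen 5 (total 34).

Arden=3; Brisco=5; Carrow=7; Dorne=6; Eskel=1; Farrow=7; Galen=5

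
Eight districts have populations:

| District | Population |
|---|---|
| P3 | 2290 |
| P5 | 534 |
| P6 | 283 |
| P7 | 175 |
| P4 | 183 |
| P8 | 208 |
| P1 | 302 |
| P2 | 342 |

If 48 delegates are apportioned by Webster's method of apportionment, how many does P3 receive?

26

Standard divisor 4317/48 ≈ 89.938; standard quotas: P3 25.462, P5 5.937, P6 3.147, P7 1.946, P4 2.035, P8 2.313, P1 3.358, P2 3.803.
Rounding to the nearest integer gives 25, 6, 3, 2, 2, 2, 3, 4 = 47 seats, so the divisor must be adjusted.
With modified divisor 88: modified quotas P3 26.023, P5 6.068, P6 3.216, P7 1.989, P4 2.080, P8 2.364, P1 3.432, P2 3.886.
Rounding to the nearest integer: P3 26, P5 6, P6 3, P7 2, P4 2, P8 2, P1 3, P2 4 (total 48).
P3 receives 26.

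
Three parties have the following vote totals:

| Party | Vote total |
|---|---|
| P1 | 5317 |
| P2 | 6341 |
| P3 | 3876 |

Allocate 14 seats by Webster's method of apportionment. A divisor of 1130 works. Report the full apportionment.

P1: 5, P2: 6, P3: 3

With modified divisor 1130: modified quotas P1 4.705, P2 5.612, P3 3.430.
Rounding to the nearest integer: P1 5, P2 6, P3 3 (total 14).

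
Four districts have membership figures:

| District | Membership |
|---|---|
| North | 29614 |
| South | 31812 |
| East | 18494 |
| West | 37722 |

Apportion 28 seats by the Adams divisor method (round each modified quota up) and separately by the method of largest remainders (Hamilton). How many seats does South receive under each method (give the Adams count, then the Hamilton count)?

7 and 8

Adams: North 7, South 7, East 5, West 9.
Hamilton: North 7, South 8, East 4, West 9.
South gets 7 under Adams and 8 under Hamilton.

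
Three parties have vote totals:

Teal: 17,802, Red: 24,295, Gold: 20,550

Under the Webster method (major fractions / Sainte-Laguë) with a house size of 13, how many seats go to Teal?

4

Standard divisor 62647/13 ≈ 4819; standard quotas: Teal 3.694, Red 5.042, Gold 4.264.
Rounding to the nearest integer gives Teal 4, Red 5, Gold 4 — total 13, matching the house size, so no adjustment is needed.
Teal receives 4.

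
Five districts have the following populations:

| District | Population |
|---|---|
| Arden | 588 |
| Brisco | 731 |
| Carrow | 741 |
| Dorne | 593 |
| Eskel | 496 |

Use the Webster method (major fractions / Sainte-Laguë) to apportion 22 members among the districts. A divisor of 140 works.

With modified divisor 140: modified quotas Arden 4.200, Brisco 5.221, Carrow 5.293, Dorne 4.236, Eskel 3.543.
Rounding to the nearest integer: Arden 4, Brisco 5, Carrow 5, Dorne 4, Eskel 4 (total 22).

Arden 4, Brisco 5, Carrow 5, Dorne 4, Eskel 4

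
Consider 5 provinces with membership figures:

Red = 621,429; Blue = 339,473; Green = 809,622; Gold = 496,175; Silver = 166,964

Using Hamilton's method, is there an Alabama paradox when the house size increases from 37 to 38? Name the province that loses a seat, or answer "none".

At 37 seats: Red 9, Blue 5, Green 12, Gold 8, Silver 3.
At 38 seats: Red 10, Blue 5, Green 13, Gold 8, Silver 2.
Silver drops from 3 to 2.

Silver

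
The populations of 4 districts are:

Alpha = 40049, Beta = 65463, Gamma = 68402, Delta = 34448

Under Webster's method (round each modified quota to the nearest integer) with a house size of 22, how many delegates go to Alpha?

4

Standard divisor 208362/22 ≈ 9471; standard quotas: Alpha 4.229, Beta 6.912, Gamma 7.222, Delta 3.637.
Rounding to the nearest integer gives Alpha 4, Beta 7, Gamma 7, Delta 4 — total 22, matching the house size, so no adjustment is needed.
Alpha receives 4.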